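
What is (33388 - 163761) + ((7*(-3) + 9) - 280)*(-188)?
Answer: -75477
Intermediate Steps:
(33388 - 163761) + ((7*(-3) + 9) - 280)*(-188) = -130373 + ((-21 + 9) - 280)*(-188) = -130373 + (-12 - 280)*(-188) = -130373 - 292*(-188) = -130373 + 54896 = -75477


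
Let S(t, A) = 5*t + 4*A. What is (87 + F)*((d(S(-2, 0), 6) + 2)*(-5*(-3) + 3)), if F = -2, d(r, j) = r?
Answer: -12240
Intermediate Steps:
S(t, A) = 4*A + 5*t
(87 + F)*((d(S(-2, 0), 6) + 2)*(-5*(-3) + 3)) = (87 - 2)*(((4*0 + 5*(-2)) + 2)*(-5*(-3) + 3)) = 85*(((0 - 10) + 2)*(15 + 3)) = 85*((-10 + 2)*18) = 85*(-8*18) = 85*(-144) = -12240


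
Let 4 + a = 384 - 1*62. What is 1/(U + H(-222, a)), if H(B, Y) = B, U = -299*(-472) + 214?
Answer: 1/141120 ≈ 7.0862e-6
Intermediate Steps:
a = 318 (a = -4 + (384 - 1*62) = -4 + (384 - 62) = -4 + 322 = 318)
U = 141342 (U = 141128 + 214 = 141342)
1/(U + H(-222, a)) = 1/(141342 - 222) = 1/141120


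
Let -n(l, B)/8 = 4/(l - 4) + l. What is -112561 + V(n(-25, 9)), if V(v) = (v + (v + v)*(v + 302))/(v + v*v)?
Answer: -659690812/5861 ≈ -1.1256e+5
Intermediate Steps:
n(l, B) = -32/(-4 + l) - 8*l (n(l, B) = -8*(4/(l - 4) + l) = -8*(4/(-4 + l) + l) = -8*(l + 4/(-4 + l)) = -32/(-4 + l) - 8*l)
V(v) = (v + 2*v*(302 + v))/(v + v**2) (V(v) = (v + (2*v)*(302 + v))/(v + v**2) = (v + 2*v*(302 + v))/(v + v**2))
-112561 + V(n(-25, 9)) = -112561 + (605 + 2*(8*(-4 - 1*(-25)**2 + 4*(-25))/(-4 - 25)))/(1 + 8*(-4 - 1*(-25)**2 + 4*(-25))/(-4 - 25)) = -112561 + (605 + 2*(8*(-4 - 1*625 - 100)/(-29)))/(1 + 8*(-4 - 1*625 - 100)/(-29)) = -112561 + (605 + 2*(8*(-1/29)*(-4 - 625 - 100)))/(1 + 8*(-1/29)*(-4 - 625 - 100)) = -112561 + (605 + 2*(8*(-1/29)*(-729)))/(1 + 8*(-1/29)*(-729)) = -112561 + (605 + 2*(5832/29))/(1 + 5832/29) = -112561 + (605 + 11664/29)/(5861/29) = -112561 + (29/5861)*(29209/29) = -112561 + 29209/5861 = -659690812/5861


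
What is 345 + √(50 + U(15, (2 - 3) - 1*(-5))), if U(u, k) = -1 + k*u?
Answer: 345 + √109 ≈ 355.44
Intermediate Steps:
345 + √(50 + U(15, (2 - 3) - 1*(-5))) = 345 + √(50 + (-1 + ((2 - 3) - 1*(-5))*15)) = 345 + √(50 + (-1 + (-1 + 5)*15)) = 345 + √(50 + (-1 + 4*15)) = 345 + √(50 + (-1 + 60)) = 345 + √(50 + 59) = 345 + √109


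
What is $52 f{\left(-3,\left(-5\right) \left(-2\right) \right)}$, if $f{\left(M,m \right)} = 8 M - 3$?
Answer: $-1404$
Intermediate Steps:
$f{\left(M,m \right)} = -3 + 8 M$
$52 f{\left(-3,\left(-5\right) \left(-2\right) \right)} = 52 \left(-3 + 8 \left(-3\right)\right) = 52 \left(-3 - 24\right) = 52 \left(-27\right) = -1404$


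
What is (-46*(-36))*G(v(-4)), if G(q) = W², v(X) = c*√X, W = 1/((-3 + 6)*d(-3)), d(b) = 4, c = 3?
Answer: 23/2 ≈ 11.500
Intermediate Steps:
W = 1/12 (W = 1/((-3 + 6)*4) = 1/(3*4) = 1/12 ≈ 0.083333)
v(X) = 3*√X
G(q) = 1/144 (G(q) = (1/12)² = 1/144)
(-46*(-36))*G(v(-4)) = -46*(-36)*(1/144) = 1656*(1/144) = 23/2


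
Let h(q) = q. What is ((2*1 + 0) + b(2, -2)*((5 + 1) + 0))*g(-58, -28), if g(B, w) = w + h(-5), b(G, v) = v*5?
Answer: 1914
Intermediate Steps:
b(G, v) = 5*v
g(B, w) = -5 + w (g(B, w) = w - 5 = -5 + w)
((2*1 + 0) + b(2, -2)*((5 + 1) + 0))*g(-58, -28) = ((2*1 + 0) + (5*(-2))*((5 + 1) + 0))*(-5 - 28) = ((2 + 0) - 10*(6 + 0))*(-33) = (2 - 10*6)*(-33) = (2 - 60)*(-33) = -58*(-33) = 1914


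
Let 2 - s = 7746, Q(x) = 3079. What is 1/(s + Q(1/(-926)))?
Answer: -1/4665 ≈ -0.00021436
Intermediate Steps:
s = -7744 (s = 2 - 1*7746 = 2 - 7746 = -7744)
1/(s + Q(1/(-926))) = 1/(-7744 + 3079) = 1/(-4665) = -1/4665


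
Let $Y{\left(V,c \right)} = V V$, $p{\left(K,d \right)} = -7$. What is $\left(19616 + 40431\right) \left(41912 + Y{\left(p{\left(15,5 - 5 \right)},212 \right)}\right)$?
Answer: $2519632167$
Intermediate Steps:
$Y{\left(V,c \right)} = V^{2}$
$\left(19616 + 40431\right) \left(41912 + Y{\left(p{\left(15,5 - 5 \right)},212 \right)}\right) = \left(19616 + 40431\right) \left(41912 + \left(-7\right)^{2}\right) = 60047 \left(41912 + 49\right) = 60047 \cdot 41961 = 2519632167$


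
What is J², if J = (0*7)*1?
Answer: 0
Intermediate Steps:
J = 0 (J = 0*1 = 0)
J² = 0² = 0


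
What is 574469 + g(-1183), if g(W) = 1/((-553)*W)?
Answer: 375817045332/654199 ≈ 5.7447e+5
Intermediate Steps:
g(W) = -1/(553*W)
574469 + g(-1183) = 574469 - 1/553/(-1183) = 574469 - 1/553*(-1/1183) = 574469 + 1/654199 = 375817045332/654199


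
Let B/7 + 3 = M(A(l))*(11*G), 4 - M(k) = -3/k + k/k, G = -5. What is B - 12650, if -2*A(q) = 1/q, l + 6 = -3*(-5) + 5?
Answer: 18514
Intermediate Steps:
l = 14 (l = -6 + (-3*(-5) + 5) = -6 + (15 + 5) = -6 + 20 = 14)
A(q) = -1/(2*q)
M(k) = 3 + 3/k (M(k) = 4 - (-3/k + k/k) = 4 - (-3/k + 1) = 4 - (1 - 3/k) = 4 + (-1 + 3/k) = 3 + 3/k)
B = 31164 (B = -21 + 7*((3 + 3/((-½/14)))*(11*(-5))) = -21 + 7*((3 + 3/((-½*1/14)))*(-55)) = -21 + 7*((3 + 3/(-1/28))*(-55)) = -21 + 7*((3 + 3*(-28))*(-55)) = -21 + 7*((3 - 84)*(-55)) = -21 + 7*(-81*(-55)) = -21 + 7*4455 = -21 + 31185 = 31164)
B - 12650 = 31164 - 12650 = 18514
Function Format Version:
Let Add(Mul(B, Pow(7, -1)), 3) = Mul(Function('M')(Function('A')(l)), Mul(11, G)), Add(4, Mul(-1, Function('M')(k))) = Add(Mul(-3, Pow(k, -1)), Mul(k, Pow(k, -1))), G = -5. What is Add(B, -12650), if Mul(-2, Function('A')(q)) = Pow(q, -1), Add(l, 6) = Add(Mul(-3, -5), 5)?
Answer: 18514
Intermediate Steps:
l = 14 (l = Add(-6, Add(Mul(-3, -5), 5)) = Add(-6, Add(15, 5)) = Add(-6, 20) = 14)
Function('A')(q) = Mul(Rational(-1, 2), Pow(q, -1))
Function('M')(k) = Add(3, Mul(3, Pow(k, -1))) (Function('M')(k) = Add(4, Mul(-1, Add(Mul(-3, Pow(k, -1)), Mul(k, Pow(k, -1))))) = Add(4, Mul(-1, Add(Mul(-3, Pow(k, -1)), 1))) = Add(4, Mul(-1, Add(1, Mul(-3, Pow(k, -1))))) = Add(4, Add(-1, Mul(3, Pow(k, -1)))) = Add(3, Mul(3, Pow(k, -1))))
B = 31164 (B = Add(-21, Mul(7, Mul(Add(3, Mul(3, Pow(Mul(Rational(-1, 2), Pow(14, -1)), -1))), Mul(11, -5)))) = Add(-21, Mul(7, Mul(Add(3, Mul(3, Pow(Mul(Rational(-1, 2), Rational(1, 14)), -1))), -55))) = Add(-21, Mul(7, Mul(Add(3, Mul(3, Pow(Rational(-1, 28), -1))), -55))) = Add(-21, Mul(7, Mul(Add(3, Mul(3, -28)), -55))) = Add(-21, Mul(7, Mul(Add(3, -84), -55))) = Add(-21, Mul(7, Mul(-81, -55))) = Add(-21, Mul(7, 4455)) = Add(-21, 31185) = 31164)
Add(B, -12650) = Add(31164, -12650) = 18514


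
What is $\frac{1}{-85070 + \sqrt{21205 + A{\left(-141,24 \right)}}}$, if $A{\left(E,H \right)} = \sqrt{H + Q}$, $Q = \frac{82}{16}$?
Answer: $- \frac{1}{85070 - \sqrt{21205 + \frac{\sqrt{466}}{4}}} \approx -1.1775 \cdot 10^{-5}$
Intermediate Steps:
$Q = \frac{41}{8}$ ($Q = 82 \cdot \frac{1}{16} = \frac{41}{8} \approx 5.125$)
$A{\left(E,H \right)} = \sqrt{\frac{41}{8} + H}$ ($A{\left(E,H \right)} = \sqrt{H + \frac{41}{8}} = \sqrt{\frac{41}{8} + H}$)
$\frac{1}{-85070 + \sqrt{21205 + A{\left(-141,24 \right)}}} = \frac{1}{-85070 + \sqrt{21205 + \frac{\sqrt{82 + 16 \cdot 24}}{4}}} = \frac{1}{-85070 + \sqrt{21205 + \frac{\sqrt{82 + 384}}{4}}} = \frac{1}{-85070 + \sqrt{21205 + \frac{\sqrt{466}}{4}}}$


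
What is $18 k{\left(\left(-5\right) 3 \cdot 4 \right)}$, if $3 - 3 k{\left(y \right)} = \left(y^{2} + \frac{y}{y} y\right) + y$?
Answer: $-20862$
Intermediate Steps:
$k{\left(y \right)} = 1 - \frac{2 y}{3} - \frac{y^{2}}{3}$ ($k{\left(y \right)} = 1 - \frac{\left(y^{2} + \frac{y}{y} y\right) + y}{3} = 1 - \frac{\left(y^{2} + 1 y\right) + y}{3} = 1 - \frac{\left(y^{2} + y\right) + y}{3} = 1 - \frac{\left(y + y^{2}\right) + y}{3} = 1 - \frac{y^{2} + 2 y}{3} = 1 - \left(\frac{y^{2}}{3} + \frac{2 y}{3}\right) = 1 - \frac{2 y}{3} - \frac{y^{2}}{3}$)
$18 k{\left(\left(-5\right) 3 \cdot 4 \right)} = 18 \left(1 - \frac{2 \left(-5\right) 3 \cdot 4}{3} - \frac{\left(\left(-5\right) 3 \cdot 4\right)^{2}}{3}\right) = 18 \left(1 - \frac{2 \left(\left(-15\right) 4\right)}{3} - \frac{\left(\left(-15\right) 4\right)^{2}}{3}\right) = 18 \left(1 - -40 - \frac{\left(-60\right)^{2}}{3}\right) = 18 \left(1 + 40 - 1200\right) = 18 \left(-1159\right) = -20862$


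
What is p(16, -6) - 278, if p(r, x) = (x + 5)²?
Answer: -277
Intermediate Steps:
p(r, x) = (5 + x)²
p(16, -6) - 278 = (5 - 6)² - 278 = (-1)² - 278 = 1 - 278 = -277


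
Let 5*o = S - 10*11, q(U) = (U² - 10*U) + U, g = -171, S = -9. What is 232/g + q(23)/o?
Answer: -43274/2907 ≈ -14.886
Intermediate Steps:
q(U) = U² - 9*U
o = -119/5 (o = (-9 - 10*11)/5 = (-9 - 110)/5 = (⅕)*(-119) = -119/5 ≈ -23.800)
232/g + q(23)/o = 232/(-171) + (23*(-9 + 23))/(-119/5) = 232*(-1/171) + (23*14)*(-5/119) = -232/171 + 322*(-5/119) = -232/171 - 230/17 = -43274/2907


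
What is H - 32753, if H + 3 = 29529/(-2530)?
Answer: -82902209/2530 ≈ -32768.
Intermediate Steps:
H = -37119/2530 (H = -3 + 29529/(-2530) = -3 + 29529*(-1/2530) = -3 - 29529/2530 = -37119/2530 ≈ -14.672)
H - 32753 = -37119/2530 - 32753 = -82902209/2530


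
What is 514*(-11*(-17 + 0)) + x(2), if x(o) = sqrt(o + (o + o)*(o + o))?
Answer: 96118 + 3*sqrt(2) ≈ 96122.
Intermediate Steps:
x(o) = sqrt(o + 4*o**2) (x(o) = sqrt(o + (2*o)*(2*o)) = sqrt(o + 4*o**2))
514*(-11*(-17 + 0)) + x(2) = 514*(-11*(-17 + 0)) + sqrt(2*(1 + 4*2)) = 514*(-11*(-17)) + sqrt(2*(1 + 8)) = 514*187 + sqrt(2*9) = 96118 + sqrt(18) = 96118 + 3*sqrt(2)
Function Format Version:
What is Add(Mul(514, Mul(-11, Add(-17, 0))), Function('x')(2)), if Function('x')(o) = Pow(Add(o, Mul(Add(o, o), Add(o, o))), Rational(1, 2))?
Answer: Add(96118, Mul(3, Pow(2, Rational(1, 2)))) ≈ 96122.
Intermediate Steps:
Function('x')(o) = Pow(Add(o, Mul(4, Pow(o, 2))), Rational(1, 2)) (Function('x')(o) = Pow(Add(o, Mul(Mul(2, o), Mul(2, o))), Rational(1, 2)) = Pow(Add(o, Mul(4, Pow(o, 2))), Rational(1, 2)))
Add(Mul(514, Mul(-11, Add(-17, 0))), Function('x')(2)) = Add(Mul(514, Mul(-11, Add(-17, 0))), Pow(Mul(2, Add(1, Mul(4, 2))), Rational(1, 2))) = Add(Mul(514, Mul(-11, -17)), Pow(Mul(2, Add(1, 8)), Rational(1, 2))) = Add(Mul(514, 187), Pow(Mul(2, 9), Rational(1, 2))) = Add(96118, Pow(18, Rational(1, 2))) = Add(96118, Mul(3, Pow(2, Rational(1, 2))))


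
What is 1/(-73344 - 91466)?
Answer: -1/164810 ≈ -6.0676e-6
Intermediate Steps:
1/(-73344 - 91466) = 1/(-164810) = -1/164810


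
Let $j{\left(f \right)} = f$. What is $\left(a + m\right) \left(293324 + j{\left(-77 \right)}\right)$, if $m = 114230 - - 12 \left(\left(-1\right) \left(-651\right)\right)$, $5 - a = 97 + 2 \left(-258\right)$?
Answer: $35912787102$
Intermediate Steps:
$a = 424$ ($a = 5 - \left(97 + 2 \left(-258\right)\right) = 5 - \left(97 - 516\right) = 5 - -419 = 5 + 419 = 424$)
$m = 122042$ ($m = 114230 - \left(-12\right) 651 = 114230 - -7812 = 114230 + 7812 = 122042$)
$\left(a + m\right) \left(293324 + j{\left(-77 \right)}\right) = \left(424 + 122042\right) \left(293324 - 77\right) = 122466 \cdot 293247 = 35912787102$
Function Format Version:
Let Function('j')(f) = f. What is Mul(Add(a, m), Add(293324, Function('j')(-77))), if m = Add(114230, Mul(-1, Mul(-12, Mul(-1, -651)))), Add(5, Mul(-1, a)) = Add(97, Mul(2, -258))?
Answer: 35912787102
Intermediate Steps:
a = 424 (a = Add(5, Mul(-1, Add(97, Mul(2, -258)))) = Add(5, Mul(-1, Add(97, -516))) = Add(5, Mul(-1, -419)) = Add(5, 419) = 424)
m = 122042 (m = Add(114230, Mul(-1, Mul(-12, 651))) = Add(114230, Mul(-1, -7812)) = Add(114230, 7812) = 122042)
Mul(Add(a, m), Add(293324, Function('j')(-77))) = Mul(Add(424, 122042), Add(293324, -77)) = Mul(122466, 293247) = 35912787102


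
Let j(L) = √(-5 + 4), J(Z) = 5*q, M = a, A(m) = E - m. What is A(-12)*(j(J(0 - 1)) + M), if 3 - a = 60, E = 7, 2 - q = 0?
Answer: -1083 + 19*I ≈ -1083.0 + 19.0*I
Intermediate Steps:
q = 2 (q = 2 - 1*0 = 2 + 0 = 2)
a = -57 (a = 3 - 1*60 = 3 - 60 = -57)
A(m) = 7 - m
M = -57
J(Z) = 10 (J(Z) = 5*2 = 10)
j(L) = I (j(L) = √(-1) = I)
A(-12)*(j(J(0 - 1)) + M) = (7 - 1*(-12))*(I - 57) = (7 + 12)*(-57 + I) = 19*(-57 + I) = -1083 + 19*I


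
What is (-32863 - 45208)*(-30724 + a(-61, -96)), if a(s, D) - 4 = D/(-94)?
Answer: 112718285232/47 ≈ 2.3983e+9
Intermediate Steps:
a(s, D) = 4 - D/94 (a(s, D) = 4 + D/(-94) = 4 + D*(-1/94) = 4 - D/94)
(-32863 - 45208)*(-30724 + a(-61, -96)) = (-32863 - 45208)*(-30724 + (4 - 1/94*(-96))) = -78071*(-30724 + (4 + 48/47)) = -78071*(-30724 + 236/47) = -78071*(-1443792/47) = 112718285232/47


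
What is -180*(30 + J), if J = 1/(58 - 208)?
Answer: -26994/5 ≈ -5398.8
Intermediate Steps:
J = -1/150 (J = 1/(-150) = -1/150 ≈ -0.0066667)
-180*(30 + J) = -180*(30 - 1/150) = -180*4499/150 = -26994/5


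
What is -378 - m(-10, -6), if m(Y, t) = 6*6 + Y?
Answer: -404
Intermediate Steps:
m(Y, t) = 36 + Y
-378 - m(-10, -6) = -378 - (36 - 10) = -378 - 1*26 = -378 - 26 = -404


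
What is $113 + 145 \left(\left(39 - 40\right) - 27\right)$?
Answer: $-3947$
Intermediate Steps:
$113 + 145 \left(\left(39 - 40\right) - 27\right) = 113 + 145 \left(-1 - 27\right) = 113 + 145 \left(-28\right) = 113 - 4060 = -3947$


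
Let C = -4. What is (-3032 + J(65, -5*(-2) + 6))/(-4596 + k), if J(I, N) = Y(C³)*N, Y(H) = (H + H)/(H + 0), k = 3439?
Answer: 3000/1157 ≈ 2.5929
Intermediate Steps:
Y(H) = 2 (Y(H) = (2*H)/H = 2)
J(I, N) = 2*N
(-3032 + J(65, -5*(-2) + 6))/(-4596 + k) = (-3032 + 2*(-5*(-2) + 6))/(-4596 + 3439) = (-3032 + 2*(10 + 6))/(-1157) = (-3032 + 2*16)*(-1/1157) = (-3032 + 32)*(-1/1157) = -3000*(-1/1157) = 3000/1157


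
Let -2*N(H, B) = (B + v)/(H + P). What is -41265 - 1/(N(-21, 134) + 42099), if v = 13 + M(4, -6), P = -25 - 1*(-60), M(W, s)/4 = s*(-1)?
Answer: -48634970293/1178601 ≈ -41265.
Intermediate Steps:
M(W, s) = -4*s (M(W, s) = 4*(s*(-1)) = 4*(-s) = -4*s)
P = 35 (P = -25 + 60 = 35)
v = 37 (v = 13 - 4*(-6) = 13 + 24 = 37)
N(H, B) = -(37 + B)/(2*(35 + H)) (N(H, B) = -(B + 37)/(2*(H + 35)) = -(37 + B)/(2*(35 + H)))
-41265 - 1/(N(-21, 134) + 42099) = -41265 - 1/((-37 - 1*134)/(2*(35 - 21)) + 42099) = -41265 - 1/((1/2)*(-37 - 134)/14 + 42099) = -41265 - 1/((1/2)*(1/14)*(-171) + 42099) = -41265 - 1/(-171/28 + 42099) = -41265 - 1/1178601/28 = -41265 - 1*28/1178601 = -41265 - 28/1178601 = -48634970293/1178601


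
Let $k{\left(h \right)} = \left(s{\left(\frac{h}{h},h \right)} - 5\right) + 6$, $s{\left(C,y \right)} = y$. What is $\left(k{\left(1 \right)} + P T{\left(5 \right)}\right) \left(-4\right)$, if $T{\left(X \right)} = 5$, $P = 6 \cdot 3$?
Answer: $-368$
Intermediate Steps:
$P = 18$
$k{\left(h \right)} = 1 + h$ ($k{\left(h \right)} = \left(h - 5\right) + 6 = \left(-5 + h\right) + 6 = 1 + h$)
$\left(k{\left(1 \right)} + P T{\left(5 \right)}\right) \left(-4\right) = \left(\left(1 + 1\right) + 18 \cdot 5\right) \left(-4\right) = \left(2 + 90\right) \left(-4\right) = 92 \left(-4\right) = -368$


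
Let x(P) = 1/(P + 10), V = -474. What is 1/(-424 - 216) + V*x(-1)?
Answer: -101123/1920 ≈ -52.668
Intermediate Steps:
x(P) = 1/(10 + P)
1/(-424 - 216) + V*x(-1) = 1/(-424 - 216) - 474/(10 - 1) = 1/(-640) - 474/9 = -1/640 - 474*⅑ = -1/640 - 158/3 = -101123/1920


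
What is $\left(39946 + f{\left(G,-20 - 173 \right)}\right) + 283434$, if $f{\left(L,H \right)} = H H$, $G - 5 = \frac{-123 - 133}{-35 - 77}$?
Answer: $360629$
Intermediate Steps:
$G = \frac{51}{7}$ ($G = 5 + \frac{-123 - 133}{-35 - 77} = 5 - \frac{256}{-112} = 5 - - \frac{16}{7} = 5 + \frac{16}{7} = \frac{51}{7} \approx 7.2857$)
$f{\left(L,H \right)} = H^{2}$
$\left(39946 + f{\left(G,-20 - 173 \right)}\right) + 283434 = \left(39946 + \left(-20 - 173\right)^{2}\right) + 283434 = \left(39946 + \left(-193\right)^{2}\right) + 283434 = \left(39946 + 37249\right) + 283434 = 77195 + 283434 = 360629$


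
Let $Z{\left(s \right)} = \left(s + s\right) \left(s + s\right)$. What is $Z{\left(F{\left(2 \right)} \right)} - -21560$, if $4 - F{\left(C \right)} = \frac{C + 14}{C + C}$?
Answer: $21560$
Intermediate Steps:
$F{\left(C \right)} = 4 - \frac{14 + C}{2 C}$ ($F{\left(C \right)} = 4 - \frac{C + 14}{C + C} = 4 - \frac{14 + C}{2 C}$)
$Z{\left(s \right)} = 4 s^{2}$ ($Z{\left(s \right)} = 2 s 2 s = 4 s^{2}$)
$Z{\left(F{\left(2 \right)} \right)} - -21560 = 4 \left(\frac{7}{2} - \frac{7}{2}\right)^{2} - -21560 = 4 \left(\frac{7}{2} - \frac{7}{2}\right)^{2} + 21560 = 4 \cdot 0^{2} + 21560 = 4 \cdot 0 + 21560 = 0 + 21560 = 21560$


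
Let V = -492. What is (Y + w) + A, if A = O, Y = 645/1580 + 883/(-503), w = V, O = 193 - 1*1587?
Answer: -299990069/158948 ≈ -1887.3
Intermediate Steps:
O = -1394 (O = 193 - 1587 = -1394)
w = -492
Y = -214141/158948 (Y = 645*(1/1580) + 883*(-1/503) = 129/316 - 883/503 = -214141/158948 ≈ -1.3472)
A = -1394
(Y + w) + A = (-214141/158948 - 492) - 1394 = -78416557/158948 - 1394 = -299990069/158948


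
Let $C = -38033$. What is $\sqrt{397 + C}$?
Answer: $194 i \approx 194.0 i$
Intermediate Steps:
$\sqrt{397 + C} = \sqrt{397 - 38033} = \sqrt{-37636} = 194 i$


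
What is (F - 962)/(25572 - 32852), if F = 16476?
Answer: -7757/3640 ≈ -2.1310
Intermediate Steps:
(F - 962)/(25572 - 32852) = (16476 - 962)/(25572 - 32852) = 15514/(-7280) = 15514*(-1/7280) = -7757/3640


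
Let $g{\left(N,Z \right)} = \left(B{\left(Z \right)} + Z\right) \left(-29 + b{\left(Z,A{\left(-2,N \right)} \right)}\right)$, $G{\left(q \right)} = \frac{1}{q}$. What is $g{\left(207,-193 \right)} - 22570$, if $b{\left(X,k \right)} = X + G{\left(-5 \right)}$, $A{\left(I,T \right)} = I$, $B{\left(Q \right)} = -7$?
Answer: $21870$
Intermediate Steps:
$b{\left(X,k \right)} = - \frac{1}{5} + X$ ($b{\left(X,k \right)} = X + \frac{1}{-5} = X - \frac{1}{5} = - \frac{1}{5} + X$)
$g{\left(N,Z \right)} = \left(-7 + Z\right) \left(- \frac{146}{5} + Z\right)$ ($g{\left(N,Z \right)} = \left(-7 + Z\right) \left(-29 + \left(- \frac{1}{5} + Z\right)\right) = \left(-7 + Z\right) \left(- \frac{146}{5} + Z\right)$)
$g{\left(207,-193 \right)} - 22570 = \left(\frac{1022}{5} + \left(-193\right)^{2} - - \frac{34933}{5}\right) - 22570 = \left(\frac{1022}{5} + 37249 + \frac{34933}{5}\right) - 22570 = 44440 - 22570 = 21870$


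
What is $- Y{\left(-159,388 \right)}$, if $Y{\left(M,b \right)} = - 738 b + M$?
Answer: $286503$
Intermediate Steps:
$Y{\left(M,b \right)} = M - 738 b$
$- Y{\left(-159,388 \right)} = - (-159 - 286344) = \left(-1\right) \left(-286503\right) = 286503$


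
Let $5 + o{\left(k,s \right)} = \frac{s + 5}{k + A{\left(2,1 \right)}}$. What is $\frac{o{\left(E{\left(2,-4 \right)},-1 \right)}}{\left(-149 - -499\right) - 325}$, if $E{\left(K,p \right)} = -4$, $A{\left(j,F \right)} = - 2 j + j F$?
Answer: $- \frac{17}{75} \approx -0.22667$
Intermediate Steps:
$A{\left(j,F \right)} = - 2 j + F j$
$o{\left(k,s \right)} = -5 + \frac{5 + s}{-2 + k}$ ($o{\left(k,s \right)} = -5 + \frac{s + 5}{k + 2 \left(-2 + 1\right)} = -5 + \frac{5 + s}{k + 2 \left(-1\right)} = -5 + \frac{5 + s}{k - 2} = -5 + \frac{5 + s}{-2 + k}$)
$\frac{o{\left(E{\left(2,-4 \right)},-1 \right)}}{\left(-149 - -499\right) - 325} = \frac{\frac{1}{-2 - 4} \left(15 - 1 - -20\right)}{\left(-149 - -499\right) - 325} = \frac{\frac{1}{-6} \left(15 - 1 + 20\right)}{\left(-149 + 499\right) - 325} = \frac{\left(- \frac{1}{6}\right) 34}{350 - 325} = \frac{1}{25} \left(- \frac{17}{3}\right) = - \frac{17}{75}$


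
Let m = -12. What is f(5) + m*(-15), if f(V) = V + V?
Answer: 190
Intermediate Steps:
f(V) = 2*V
f(5) + m*(-15) = 2*5 - 12*(-15) = 10 + 180 = 190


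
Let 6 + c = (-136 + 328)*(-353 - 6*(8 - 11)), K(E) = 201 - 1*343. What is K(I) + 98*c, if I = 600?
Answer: -6304090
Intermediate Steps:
K(E) = -142 (K(E) = 201 - 343 = -142)
c = -64326 (c = -6 + (-136 + 328)*(-353 - 6*(8 - 11)) = -6 + 192*(-353 - 6*(-3)) = -6 + 192*(-353 + 18) = -6 + 192*(-335) = -6 - 64320 = -64326)
K(I) + 98*c = -142 + 98*(-64326) = -142 - 6303948 = -6304090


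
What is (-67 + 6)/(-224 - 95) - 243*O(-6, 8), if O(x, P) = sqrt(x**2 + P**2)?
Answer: -775109/319 ≈ -2429.8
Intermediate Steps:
O(x, P) = sqrt(P**2 + x**2)
(-67 + 6)/(-224 - 95) - 243*O(-6, 8) = (-67 + 6)/(-224 - 95) - 243*sqrt(8**2 + (-6)**2) = -61/(-319) - 243*sqrt(64 + 36) = -61*(-1/319) - 243*sqrt(100) = 61/319 - 243*10 = 61/319 - 2430 = -775109/319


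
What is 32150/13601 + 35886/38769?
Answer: 578169612/175765723 ≈ 3.2894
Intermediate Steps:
32150/13601 + 35886/38769 = 32150*(1/13601) + 35886*(1/38769) = 32150/13601 + 11962/12923 = 578169612/175765723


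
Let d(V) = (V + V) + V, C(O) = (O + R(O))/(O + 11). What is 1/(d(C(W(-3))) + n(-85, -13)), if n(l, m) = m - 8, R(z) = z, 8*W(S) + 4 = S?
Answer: -27/581 ≈ -0.046472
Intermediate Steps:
W(S) = -1/2 + S/8
n(l, m) = -8 + m
C(O) = 2*O/(11 + O) (C(O) = (O + O)/(O + 11) = (2*O)/(11 + O) = 2*O/(11 + O))
d(V) = 3*V (d(V) = 2*V + V = 3*V)
1/(d(C(W(-3))) + n(-85, -13)) = 1/(3*(2*(-1/2 + (1/8)*(-3))/(11 + (-1/2 + (1/8)*(-3)))) + (-8 - 13)) = 1/(3*(2*(-1/2 - 3/8)/(11 + (-1/2 - 3/8))) - 21) = 1/(3*(2*(-7/8)/(11 - 7/8)) - 21) = 1/(3*(2*(-7/8)/(81/8)) - 21) = 1/(3*(2*(-7/8)*(8/81)) - 21) = 1/(3*(-14/81) - 21) = 1/(-14/27 - 21) = 1/(-581/27) = -27/581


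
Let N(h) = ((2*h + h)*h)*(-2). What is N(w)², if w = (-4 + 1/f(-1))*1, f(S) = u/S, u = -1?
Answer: 2916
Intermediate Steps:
f(S) = -1/S
w = -3 (w = (-4 + 1/(-1/(-1)))*1 = (-4 + 1/(-1*(-1)))*1 = (-4 + 1/1)*1 = (-4 + 1)*1 = -3*1 = -3)
N(h) = -6*h² (N(h) = ((3*h)*h)*(-2) = (3*h²)*(-2) = -6*h²)
N(w)² = (-6*(-3)²)² = (-6*9)² = (-54)² = 2916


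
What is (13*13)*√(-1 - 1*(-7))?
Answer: 169*√6 ≈ 413.96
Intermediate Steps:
(13*13)*√(-1 - 1*(-7)) = 169*√(-1 + 7) = 169*√6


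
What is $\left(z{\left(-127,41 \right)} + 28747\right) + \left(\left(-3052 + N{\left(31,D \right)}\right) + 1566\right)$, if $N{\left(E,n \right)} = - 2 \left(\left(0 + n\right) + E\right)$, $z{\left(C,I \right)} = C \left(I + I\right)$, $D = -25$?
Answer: $16835$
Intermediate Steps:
$z{\left(C,I \right)} = 2 C I$ ($z{\left(C,I \right)} = C 2 I = 2 C I$)
$N{\left(E,n \right)} = - 2 E - 2 n$ ($N{\left(E,n \right)} = - 2 \left(n + E\right) = - 2 \left(E + n\right) = - 2 E - 2 n$)
$\left(z{\left(-127,41 \right)} + 28747\right) + \left(\left(-3052 + N{\left(31,D \right)}\right) + 1566\right) = \left(2 \left(-127\right) 41 + 28747\right) + \left(\left(-3052 - 12\right) + 1566\right) = \left(-10414 + 28747\right) + \left(\left(-3052 + \left(-62 + 50\right)\right) + 1566\right) = 18333 + \left(\left(-3052 - 12\right) + 1566\right) = 18333 + \left(-3064 + 1566\right) = 18333 - 1498 = 16835$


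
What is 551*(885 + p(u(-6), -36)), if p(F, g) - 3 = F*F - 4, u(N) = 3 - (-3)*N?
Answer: 611059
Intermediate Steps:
u(N) = 3 + 3*N
p(F, g) = -1 + F² (p(F, g) = 3 + (F*F - 4) = 3 + (F² - 4) = 3 + (-4 + F²) = -1 + F²)
551*(885 + p(u(-6), -36)) = 551*(885 + (-1 + (3 + 3*(-6))²)) = 551*(885 + (-1 + (3 - 18)²)) = 551*(885 + (-1 + (-15)²)) = 551*(885 + (-1 + 225)) = 551*(885 + 224) = 551*1109 = 611059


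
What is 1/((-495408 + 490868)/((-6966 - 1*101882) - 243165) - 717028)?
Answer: -352013/252403172824 ≈ -1.3946e-6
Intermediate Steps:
1/((-495408 + 490868)/((-6966 - 1*101882) - 243165) - 717028) = 1/(-4540/((-6966 - 101882) - 243165) - 717028) = 1/(-4540/(-108848 - 243165) - 717028) = 1/(-4540/(-352013) - 717028) = 1/(-4540*(-1/352013) - 717028) = 1/(4540/352013 - 717028) = 1/(-252403172824/352013) = -352013/252403172824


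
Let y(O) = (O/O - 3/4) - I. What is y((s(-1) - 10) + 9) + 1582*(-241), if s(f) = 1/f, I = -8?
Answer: -1525015/4 ≈ -3.8125e+5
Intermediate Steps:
s(f) = 1/f
y(O) = 33/4 (y(O) = (O/O - 3/4) - 1*(-8) = (1 - 3*1/4) + 8 = (1 - 3/4) + 8 = 1/4 + 8 = 33/4)
y((s(-1) - 10) + 9) + 1582*(-241) = 33/4 + 1582*(-241) = 33/4 - 381262 = -1525015/4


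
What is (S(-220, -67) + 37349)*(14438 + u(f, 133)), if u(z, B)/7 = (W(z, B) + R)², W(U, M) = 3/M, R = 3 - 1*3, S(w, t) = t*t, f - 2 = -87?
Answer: 80339606670/133 ≈ 6.0406e+8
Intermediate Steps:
f = -85 (f = 2 - 87 = -85)
S(w, t) = t²
R = 0 (R = 3 - 3 = 0)
u(z, B) = 63/B² (u(z, B) = 7*(3/B + 0)² = 7*(3/B)² = 7*(9/B²) = 63/B²)
(S(-220, -67) + 37349)*(14438 + u(f, 133)) = ((-67)² + 37349)*(14438 + 63/133²) = (4489 + 37349)*(14438 + 63*(1/17689)) = 41838*(14438 + 9/2527) = 41838*(36484835/2527) = 80339606670/133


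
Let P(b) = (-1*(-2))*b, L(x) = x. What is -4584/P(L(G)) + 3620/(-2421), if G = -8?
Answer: 1379993/4842 ≈ 285.00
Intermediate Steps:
P(b) = 2*b
-4584/P(L(G)) + 3620/(-2421) = -4584/(2*(-8)) + 3620/(-2421) = -4584/(-16) + 3620*(-1/2421) = -4584*(-1/16) - 3620/2421 = 573/2 - 3620/2421 = 1379993/4842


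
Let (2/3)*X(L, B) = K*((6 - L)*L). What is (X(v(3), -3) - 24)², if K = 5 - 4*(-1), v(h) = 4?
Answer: 7056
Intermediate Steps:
K = 9 (K = 5 + 4 = 9)
X(L, B) = 27*L*(6 - L)/2 (X(L, B) = 3*(9*((6 - L)*L))/2 = 3*(9*(L*(6 - L)))/2 = 3*(9*L*(6 - L))/2 = 27*L*(6 - L)/2)
(X(v(3), -3) - 24)² = ((27/2)*4*(6 - 1*4) - 24)² = ((27/2)*4*(6 - 4) - 24)² = ((27/2)*4*2 - 24)² = (108 - 24)² = 84² = 7056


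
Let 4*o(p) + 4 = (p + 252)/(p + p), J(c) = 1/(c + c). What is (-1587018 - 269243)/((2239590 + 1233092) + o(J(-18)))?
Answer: -14850088/27772377 ≈ -0.53471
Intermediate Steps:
J(c) = 1/(2*c)
o(p) = -1 + (252 + p)/(8*p) (o(p) = -1 + ((p + 252)/(p + p))/4 = -1 + ((252 + p)/((2*p)))/4 = -1 + ((252 + p)*(1/(2*p)))/4 = -1 + ((252 + p)/(2*p))/4 = -1 + (252 + p)/(8*p))
(-1587018 - 269243)/((2239590 + 1233092) + o(J(-18))) = (-1587018 - 269243)/((2239590 + 1233092) + 7*(36 - 1/(2*(-18)))/(8*(((1/2)/(-18))))) = -1856261/(3472682 + 7*(36 - (-1)/(2*18))/(8*(((1/2)*(-1/18))))) = -1856261/(3472682 + 7*(36 - 1*(-1/36))/(8*(-1/36))) = -1856261/(3472682 + (7/8)*(-36)*(36 + 1/36)) = -1856261/(3472682 + (7/8)*(-36)*(1297/36)) = -1856261/(3472682 - 9079/8) = -1856261/27772377/8 = -1856261*8/27772377 = -14850088/27772377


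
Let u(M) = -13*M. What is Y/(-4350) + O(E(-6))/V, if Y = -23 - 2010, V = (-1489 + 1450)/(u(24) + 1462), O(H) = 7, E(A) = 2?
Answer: -11646071/56550 ≈ -205.94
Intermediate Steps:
V = -39/1150 (V = (-1489 + 1450)/(-13*24 + 1462) = -39/(-312 + 1462) = -39/1150 ≈ -0.033913)
Y = -2033
Y/(-4350) + O(E(-6))/V = -2033/(-4350) + 7/(-39/1150) = -2033*(-1/4350) + 7*(-1150/39) = 2033/4350 - 8050/39 = -11646071/56550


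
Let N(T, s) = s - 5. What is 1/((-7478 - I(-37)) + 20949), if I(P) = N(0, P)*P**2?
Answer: 1/70969 ≈ 1.4091e-5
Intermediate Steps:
N(T, s) = -5 + s
I(P) = P**2*(-5 + P) (I(P) = (-5 + P)*P**2 = P**2*(-5 + P))
1/((-7478 - I(-37)) + 20949) = 1/((-7478 - (-37)**2*(-5 - 37)) + 20949) = 1/((-7478 - 1369*(-42)) + 20949) = 1/((-7478 - 1*(-57498)) + 20949) = 1/((-7478 + 57498) + 20949) = 1/(50020 + 20949) = 1/70969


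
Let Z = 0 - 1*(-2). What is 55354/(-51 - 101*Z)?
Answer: -55354/253 ≈ -218.79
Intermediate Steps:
Z = 2 (Z = 0 + 2 = 2)
55354/(-51 - 101*Z) = 55354/(-51 - 101*2) = 55354/(-51 - 202) = 55354/(-253) = 55354*(-1/253) = -55354/253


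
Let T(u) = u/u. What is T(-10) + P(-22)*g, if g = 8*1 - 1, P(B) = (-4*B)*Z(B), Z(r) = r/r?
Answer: 617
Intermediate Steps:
Z(r) = 1
P(B) = -4*B (P(B) = -4*B*1 = -4*B)
g = 7 (g = 8 - 1 = 7)
T(u) = 1
T(-10) + P(-22)*g = 1 - 4*(-22)*7 = 1 + 88*7 = 1 + 616 = 617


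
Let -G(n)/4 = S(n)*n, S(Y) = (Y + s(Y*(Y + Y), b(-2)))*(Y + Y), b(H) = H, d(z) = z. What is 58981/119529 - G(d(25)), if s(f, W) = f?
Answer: 761997433981/119529 ≈ 6.3750e+6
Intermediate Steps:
S(Y) = 2*Y*(Y + 2*Y²) (S(Y) = (Y + Y*(Y + Y))*(Y + Y) = (Y + Y*(2*Y))*(2*Y) = (Y + 2*Y²)*(2*Y) = 2*Y*(Y + 2*Y²))
G(n) = -4*n³*(2 + 4*n) (G(n) = -4*n²*(2 + 4*n)*n = -4*n³*(2 + 4*n))
58981/119529 - G(d(25)) = 58981/119529 - 25³*(-8 - 16*25) = 58981*(1/119529) - 15625*(-8 - 400) = 58981/119529 - 15625*(-408) = 58981/119529 - 1*(-6375000) = 58981/119529 + 6375000 = 761997433981/119529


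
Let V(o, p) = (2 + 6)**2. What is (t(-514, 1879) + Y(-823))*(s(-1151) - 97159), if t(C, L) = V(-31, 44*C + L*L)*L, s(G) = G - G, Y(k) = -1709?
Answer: -11517907973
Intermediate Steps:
V(o, p) = 64 (V(o, p) = 8**2 = 64)
s(G) = 0
t(C, L) = 64*L
(t(-514, 1879) + Y(-823))*(s(-1151) - 97159) = (64*1879 - 1709)*(0 - 97159) = (120256 - 1709)*(-97159) = 118547*(-97159) = -11517907973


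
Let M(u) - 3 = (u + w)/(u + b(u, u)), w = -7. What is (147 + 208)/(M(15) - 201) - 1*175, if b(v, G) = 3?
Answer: -314345/1778 ≈ -176.80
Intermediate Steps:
M(u) = 3 + (-7 + u)/(3 + u) (M(u) = 3 + (u - 7)/(u + 3) = 3 + (-7 + u)/(3 + u))
(147 + 208)/(M(15) - 201) - 1*175 = (147 + 208)/(2*(1 + 2*15)/(3 + 15) - 201) - 1*175 = 355/(2*(1 + 30)/18 - 201) - 175 = 355/(2*(1/18)*31 - 201) - 175 = 355/(31/9 - 201) - 175 = 355/(-1778/9) - 175 = 355*(-9/1778) - 175 = -3195/1778 - 175 = -314345/1778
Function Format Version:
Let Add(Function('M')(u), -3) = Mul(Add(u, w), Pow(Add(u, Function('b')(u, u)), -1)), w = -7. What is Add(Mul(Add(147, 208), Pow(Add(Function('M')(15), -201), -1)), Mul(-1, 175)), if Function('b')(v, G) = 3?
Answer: Rational(-314345, 1778) ≈ -176.80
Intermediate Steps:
Function('M')(u) = Add(3, Mul(Pow(Add(3, u), -1), Add(-7, u))) (Function('M')(u) = Add(3, Mul(Add(u, -7), Pow(Add(u, 3), -1))) = Add(3, Mul(Add(-7, u), Pow(Add(3, u), -1))) = Add(3, Mul(Pow(Add(3, u), -1), Add(-7, u))))
Add(Mul(Add(147, 208), Pow(Add(Function('M')(15), -201), -1)), Mul(-1, 175)) = Add(Mul(Add(147, 208), Pow(Add(Mul(2, Pow(Add(3, 15), -1), Add(1, Mul(2, 15))), -201), -1)), Mul(-1, 175)) = Add(Mul(355, Pow(Add(Mul(2, Pow(18, -1), Add(1, 30)), -201), -1)), -175) = Add(Mul(355, Pow(Add(Mul(2, Rational(1, 18), 31), -201), -1)), -175) = Add(Mul(355, Pow(Add(Rational(31, 9), -201), -1)), -175) = Add(Mul(355, Pow(Rational(-1778, 9), -1)), -175) = Add(Mul(355, Rational(-9, 1778)), -175) = Add(Rational(-3195, 1778), -175) = Rational(-314345, 1778)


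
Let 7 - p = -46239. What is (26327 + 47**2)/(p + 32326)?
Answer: 7134/19643 ≈ 0.36318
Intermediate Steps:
p = 46246 (p = 7 - 1*(-46239) = 7 + 46239 = 46246)
(26327 + 47**2)/(p + 32326) = (26327 + 47**2)/(46246 + 32326) = (26327 + 2209)/78572 = 28536*(1/78572) = 7134/19643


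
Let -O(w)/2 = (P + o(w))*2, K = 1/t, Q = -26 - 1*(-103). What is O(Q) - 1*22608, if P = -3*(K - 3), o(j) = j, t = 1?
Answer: -22940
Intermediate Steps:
Q = 77 (Q = -26 + 103 = 77)
K = 1 (K = 1/1 = 1)
P = 6 (P = -3*(1 - 3) = -3*(-2) = 6)
O(w) = -24 - 4*w (O(w) = -2*(6 + w)*2 = -2*(12 + 2*w) = -24 - 4*w)
O(Q) - 1*22608 = (-24 - 4*77) - 1*22608 = (-24 - 308) - 22608 = -332 - 22608 = -22940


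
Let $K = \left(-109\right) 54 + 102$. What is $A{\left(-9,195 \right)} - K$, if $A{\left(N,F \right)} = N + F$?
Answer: $5970$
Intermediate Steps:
$A{\left(N,F \right)} = F + N$
$K = -5784$ ($K = -5886 + 102 = -5784$)
$A{\left(-9,195 \right)} - K = \left(195 - 9\right) - -5784 = 186 + 5784 = 5970$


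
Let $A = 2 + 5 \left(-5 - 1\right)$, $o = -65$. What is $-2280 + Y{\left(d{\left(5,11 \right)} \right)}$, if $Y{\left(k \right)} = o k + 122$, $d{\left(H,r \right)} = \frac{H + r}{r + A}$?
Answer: $- \frac{35646}{17} \approx -2096.8$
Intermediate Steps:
$A = -28$ ($A = 2 + 5 \left(-5 - 1\right) = 2 + 5 \left(-6\right) = 2 - 30 = -28$)
$d{\left(H,r \right)} = \frac{H + r}{-28 + r}$ ($d{\left(H,r \right)} = \frac{H + r}{r - 28} = \frac{H + r}{-28 + r}$)
$Y{\left(k \right)} = 122 - 65 k$ ($Y{\left(k \right)} = - 65 k + 122 = 122 - 65 k$)
$-2280 + Y{\left(d{\left(5,11 \right)} \right)} = -2280 + \left(122 - 65 \frac{5 + 11}{-28 + 11}\right) = -2280 + \left(122 - 65 \frac{1}{-17} \cdot 16\right) = -2280 + \left(122 - 65 \left(\left(- \frac{1}{17}\right) 16\right)\right) = -2280 + \left(122 - - \frac{1040}{17}\right) = -2280 + \left(122 + \frac{1040}{17}\right) = -2280 + \frac{3114}{17} = - \frac{35646}{17}$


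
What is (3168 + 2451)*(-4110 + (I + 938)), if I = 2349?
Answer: -4624437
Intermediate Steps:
(3168 + 2451)*(-4110 + (I + 938)) = (3168 + 2451)*(-4110 + (2349 + 938)) = 5619*(-4110 + 3287) = 5619*(-823) = -4624437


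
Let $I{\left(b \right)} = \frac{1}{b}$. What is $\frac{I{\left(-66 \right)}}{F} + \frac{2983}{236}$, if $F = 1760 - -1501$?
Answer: $\frac{321009461}{25396668} \approx 12.64$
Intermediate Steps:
$F = 3261$ ($F = 1760 + 1501 = 3261$)
$\frac{I{\left(-66 \right)}}{F} + \frac{2983}{236} = \frac{1}{\left(-66\right) 3261} + \frac{2983}{236} = \left(- \frac{1}{66}\right) \frac{1}{3261} + 2983 \cdot \frac{1}{236} = - \frac{1}{215226} + \frac{2983}{236} = \frac{321009461}{25396668}$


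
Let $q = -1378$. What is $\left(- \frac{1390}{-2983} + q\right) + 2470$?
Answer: $\frac{3258826}{2983} \approx 1092.5$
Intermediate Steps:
$\left(- \frac{1390}{-2983} + q\right) + 2470 = \left(- \frac{1390}{-2983} - 1378\right) + 2470 = \left(\left(-1390\right) \left(- \frac{1}{2983}\right) - 1378\right) + 2470 = \left(\frac{1390}{2983} - 1378\right) + 2470 = - \frac{4109184}{2983} + 2470 = \frac{3258826}{2983}$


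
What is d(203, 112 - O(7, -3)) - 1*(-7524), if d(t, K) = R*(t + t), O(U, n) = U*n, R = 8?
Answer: 10772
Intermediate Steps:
d(t, K) = 16*t (d(t, K) = 8*(t + t) = 8*(2*t) = 16*t)
d(203, 112 - O(7, -3)) - 1*(-7524) = 16*203 - 1*(-7524) = 3248 + 7524 = 10772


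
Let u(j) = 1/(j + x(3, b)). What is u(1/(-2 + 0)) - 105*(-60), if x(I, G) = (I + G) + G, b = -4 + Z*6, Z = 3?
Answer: 384302/61 ≈ 6300.0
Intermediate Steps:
b = 14 (b = -4 + 3*6 = -4 + 18 = 14)
x(I, G) = I + 2*G (x(I, G) = (G + I) + G = I + 2*G)
u(j) = 1/(31 + j) (u(j) = 1/(j + (3 + 2*14)) = 1/(j + (3 + 28)) = 1/(j + 31) = 1/(31 + j))
u(1/(-2 + 0)) - 105*(-60) = 1/(31 + 1/(-2 + 0)) - 105*(-60) = 1/(31 + 1/(-2)) + 6300 = 1/(31 - ½) + 6300 = 1/(61/2) + 6300 = 2/61 + 6300 = 384302/61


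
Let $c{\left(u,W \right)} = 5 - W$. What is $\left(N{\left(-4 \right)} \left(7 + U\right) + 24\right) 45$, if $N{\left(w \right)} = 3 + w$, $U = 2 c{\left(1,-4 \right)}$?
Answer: $-45$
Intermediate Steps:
$U = 18$ ($U = 2 \left(5 - -4\right) = 2 \left(5 + 4\right) = 2 \cdot 9 = 18$)
$\left(N{\left(-4 \right)} \left(7 + U\right) + 24\right) 45 = \left(\left(3 - 4\right) \left(7 + 18\right) + 24\right) 45 = \left(\left(-1\right) 25 + 24\right) 45 = \left(-25 + 24\right) 45 = \left(-1\right) 45 = -45$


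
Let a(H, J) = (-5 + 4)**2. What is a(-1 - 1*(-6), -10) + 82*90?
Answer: 7381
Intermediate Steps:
a(H, J) = 1 (a(H, J) = (-1)**2 = 1)
a(-1 - 1*(-6), -10) + 82*90 = 1 + 82*90 = 1 + 7380 = 7381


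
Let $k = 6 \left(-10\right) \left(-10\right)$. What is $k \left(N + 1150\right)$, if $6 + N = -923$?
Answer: $132600$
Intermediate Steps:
$N = -929$ ($N = -6 - 923 = -929$)
$k = 600$ ($k = \left(-60\right) \left(-10\right) = 600$)
$k \left(N + 1150\right) = 600 \left(-929 + 1150\right) = 600 \cdot 221 = 132600$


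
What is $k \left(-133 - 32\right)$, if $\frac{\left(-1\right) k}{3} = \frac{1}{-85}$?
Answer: $- \frac{99}{17} \approx -5.8235$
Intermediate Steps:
$k = \frac{3}{85}$ ($k = - \frac{3}{-85} = \left(-3\right) \left(- \frac{1}{85}\right) = \frac{3}{85} \approx 0.035294$)
$k \left(-133 - 32\right) = \frac{3 \left(-133 - 32\right)}{85} = \frac{3}{85} \left(-165\right) = - \frac{99}{17}$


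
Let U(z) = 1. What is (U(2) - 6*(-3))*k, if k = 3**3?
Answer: 513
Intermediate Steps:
k = 27
(U(2) - 6*(-3))*k = (1 - 6*(-3))*27 = (1 + 18)*27 = 19*27 = 513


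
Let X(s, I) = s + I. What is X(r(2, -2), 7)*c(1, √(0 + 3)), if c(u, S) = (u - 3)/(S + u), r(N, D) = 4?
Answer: 11 - 11*√3 ≈ -8.0526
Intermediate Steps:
c(u, S) = (-3 + u)/(S + u)
X(s, I) = I + s
X(r(2, -2), 7)*c(1, √(0 + 3)) = (7 + 4)*((-3 + 1)/(√(0 + 3) + 1)) = 11*(-2/(√3 + 1)) = 11*(-2/(1 + √3)) = -22/(1 + √3)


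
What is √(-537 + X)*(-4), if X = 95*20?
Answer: -4*√1363 ≈ -147.68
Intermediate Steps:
X = 1900
√(-537 + X)*(-4) = √(-537 + 1900)*(-4) = √1363*(-4) = -4*√1363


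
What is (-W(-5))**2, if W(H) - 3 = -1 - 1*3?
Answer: 1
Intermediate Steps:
W(H) = -1 (W(H) = 3 + (-1 - 1*3) = 3 + (-1 - 3) = 3 - 4 = -1)
(-W(-5))**2 = (-1*(-1))**2 = 1**2 = 1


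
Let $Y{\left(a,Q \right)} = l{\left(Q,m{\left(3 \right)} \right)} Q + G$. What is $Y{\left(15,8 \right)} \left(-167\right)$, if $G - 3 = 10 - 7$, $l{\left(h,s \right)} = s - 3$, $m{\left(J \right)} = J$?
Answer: $-1002$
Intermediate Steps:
$l{\left(h,s \right)} = -3 + s$ ($l{\left(h,s \right)} = s - 3 = -3 + s$)
$G = 6$ ($G = 3 + \left(10 - 7\right) = 3 + 3 = 6$)
$Y{\left(a,Q \right)} = 6$ ($Y{\left(a,Q \right)} = \left(-3 + 3\right) Q + 6 = 0 Q + 6 = 0 + 6 = 6$)
$Y{\left(15,8 \right)} \left(-167\right) = 6 \left(-167\right) = -1002$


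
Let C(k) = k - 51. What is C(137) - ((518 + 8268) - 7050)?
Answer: -1650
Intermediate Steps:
C(k) = -51 + k
C(137) - ((518 + 8268) - 7050) = (-51 + 137) - ((518 + 8268) - 7050) = 86 - (8786 - 7050) = 86 - 1*1736 = 86 - 1736 = -1650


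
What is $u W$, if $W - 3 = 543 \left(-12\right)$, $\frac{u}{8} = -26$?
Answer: $1354704$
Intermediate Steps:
$u = -208$ ($u = 8 \left(-26\right) = -208$)
$W = -6513$ ($W = 3 + 543 \left(-12\right) = 3 - 6516 = -6513$)
$u W = \left(-208\right) \left(-6513\right) = 1354704$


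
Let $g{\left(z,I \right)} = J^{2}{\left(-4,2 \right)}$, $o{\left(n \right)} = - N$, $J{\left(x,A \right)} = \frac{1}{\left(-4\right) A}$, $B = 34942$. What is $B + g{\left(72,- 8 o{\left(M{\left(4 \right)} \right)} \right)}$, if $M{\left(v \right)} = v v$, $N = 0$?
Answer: $\frac{2236289}{64} \approx 34942.0$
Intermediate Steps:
$M{\left(v \right)} = v^{2}$
$J{\left(x,A \right)} = - \frac{1}{4 A}$
$o{\left(n \right)} = 0$ ($o{\left(n \right)} = \left(-1\right) 0 = 0$)
$g{\left(z,I \right)} = \frac{1}{64}$ ($g{\left(z,I \right)} = \left(- \frac{1}{4 \cdot 2}\right)^{2} = \left(\left(- \frac{1}{4}\right) \frac{1}{2}\right)^{2} = \left(- \frac{1}{8}\right)^{2} = \frac{1}{64}$)
$B + g{\left(72,- 8 o{\left(M{\left(4 \right)} \right)} \right)} = 34942 + \frac{1}{64} = \frac{2236289}{64}$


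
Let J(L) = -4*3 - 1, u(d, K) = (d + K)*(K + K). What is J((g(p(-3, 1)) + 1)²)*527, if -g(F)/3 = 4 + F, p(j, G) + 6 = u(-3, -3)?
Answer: -6851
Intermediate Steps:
u(d, K) = 2*K*(K + d) (u(d, K) = (K + d)*(2*K) = 2*K*(K + d))
p(j, G) = 30 (p(j, G) = -6 + 2*(-3)*(-3 - 3) = -6 + 2*(-3)*(-6) = -6 + 36 = 30)
g(F) = -12 - 3*F (g(F) = -3*(4 + F) = -12 - 3*F)
J(L) = -13 (J(L) = -12 - 1 = -13)
J((g(p(-3, 1)) + 1)²)*527 = -13*527 = -6851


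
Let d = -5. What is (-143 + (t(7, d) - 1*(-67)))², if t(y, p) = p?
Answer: 6561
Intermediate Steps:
(-143 + (t(7, d) - 1*(-67)))² = (-143 + (-5 - 1*(-67)))² = (-143 + (-5 + 67))² = (-143 + 62)² = (-81)² = 6561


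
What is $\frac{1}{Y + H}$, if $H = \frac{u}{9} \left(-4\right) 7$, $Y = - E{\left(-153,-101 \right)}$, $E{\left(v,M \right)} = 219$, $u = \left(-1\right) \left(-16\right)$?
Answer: $- \frac{9}{2419} \approx -0.0037205$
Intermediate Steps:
$u = 16$
$Y = -219$ ($Y = \left(-1\right) 219 = -219$)
$H = - \frac{448}{9}$ ($H = \frac{16}{9} \left(-4\right) 7 = \left(- \frac{64}{9}\right) 7 = - \frac{448}{9} \approx -49.778$)
$\frac{1}{Y + H} = \frac{1}{-219 - \frac{448}{9}} = \frac{1}{- \frac{2419}{9}} = - \frac{9}{2419}$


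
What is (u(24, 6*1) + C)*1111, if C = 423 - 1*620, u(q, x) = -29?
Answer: -251086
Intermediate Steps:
C = -197 (C = 423 - 620 = -197)
(u(24, 6*1) + C)*1111 = (-29 - 197)*1111 = -226*1111 = -251086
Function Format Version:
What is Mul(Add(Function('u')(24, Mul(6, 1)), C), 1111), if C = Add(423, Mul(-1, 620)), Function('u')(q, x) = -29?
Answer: -251086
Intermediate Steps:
C = -197 (C = Add(423, -620) = -197)
Mul(Add(Function('u')(24, Mul(6, 1)), C), 1111) = Mul(Add(-29, -197), 1111) = Mul(-226, 1111) = -251086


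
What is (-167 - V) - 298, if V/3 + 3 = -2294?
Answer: 6426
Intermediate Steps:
V = -6891 (V = -9 + 3*(-2294) = -9 - 6882 = -6891)
(-167 - V) - 298 = (-167 - 1*(-6891)) - 298 = (-167 + 6891) - 298 = 6724 - 298 = 6426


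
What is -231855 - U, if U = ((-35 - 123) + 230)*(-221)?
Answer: -215943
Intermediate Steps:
U = -15912 (U = (-158 + 230)*(-221) = 72*(-221) = -15912)
-231855 - U = -231855 - 1*(-15912) = -231855 + 15912 = -215943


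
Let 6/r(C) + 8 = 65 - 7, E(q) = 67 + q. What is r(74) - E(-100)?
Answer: 828/25 ≈ 33.120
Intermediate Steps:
r(C) = 3/25 (r(C) = 6/(-8 + (65 - 7)) = 6/(-8 + 58) = 6/50 = 6*(1/50) = 3/25)
r(74) - E(-100) = 3/25 - (67 - 100) = 3/25 - 1*(-33) = 3/25 + 33 = 828/25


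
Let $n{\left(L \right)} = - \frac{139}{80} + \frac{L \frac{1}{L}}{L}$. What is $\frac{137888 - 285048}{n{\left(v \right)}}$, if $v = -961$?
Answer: $\frac{11313660800}{133659} \approx 84646.0$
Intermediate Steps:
$n{\left(L \right)} = - \frac{139}{80} + \frac{1}{L}$ ($n{\left(L \right)} = \left(-139\right) \frac{1}{80} + 1 \frac{1}{L} = - \frac{139}{80} + \frac{1}{L}$)
$\frac{137888 - 285048}{n{\left(v \right)}} = \frac{137888 - 285048}{- \frac{139}{80} + \frac{1}{-961}} = \frac{137888 - 285048}{- \frac{139}{80} - \frac{1}{961}} = - \frac{147160}{- \frac{133659}{76880}} = \left(-147160\right) \left(- \frac{76880}{133659}\right) = \frac{11313660800}{133659}$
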